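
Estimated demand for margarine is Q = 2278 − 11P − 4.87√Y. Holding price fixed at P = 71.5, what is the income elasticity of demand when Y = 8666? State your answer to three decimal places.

-0.218

At P = 71.5, Y = 8666: Q = 1038.145.
Holding P constant, ∂Q/∂Y = -4.87/(2√Y) = -0.0261571.
η_Y = (∂Q/∂Y)·(Y/Q) = -0.0261571 × (8666/1038.145) = -0.218.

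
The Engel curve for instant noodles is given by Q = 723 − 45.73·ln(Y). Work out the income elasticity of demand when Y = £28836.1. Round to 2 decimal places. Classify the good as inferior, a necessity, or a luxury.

At Y = 28836.1: Q = 253.381.
dQ/dY = -45.73/Y = -0.00158586 at this income.
η = (dQ/dY)·(Y/Q) = -0.00158586 × (28836.1/253.381) = -0.18.
Since η < 0, the good is an inferior good.

-0.18 (inferior good)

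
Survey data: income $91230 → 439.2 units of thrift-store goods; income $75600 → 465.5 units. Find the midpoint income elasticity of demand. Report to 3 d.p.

ΔQ = 465.5 − 439.2 = 26.3; midpoint Q̄ = (439.2 + 465.5)/2 = 452.35.
ΔI = 75600 − 91230 = -15630; midpoint Ī = (91230 + 75600)/2 = 83415.
η = (ΔQ/Q̄) ÷ (ΔI/Ī) = (26.3/452.35) ÷ (-15630/83415) = -0.310.

-0.310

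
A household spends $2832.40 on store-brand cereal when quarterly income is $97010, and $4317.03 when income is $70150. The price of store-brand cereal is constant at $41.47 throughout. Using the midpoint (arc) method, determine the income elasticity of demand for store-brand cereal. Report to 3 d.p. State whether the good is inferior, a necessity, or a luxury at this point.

-1.292 (inferior good)

With a constant price, Q₁ = 2832.40/41.47 = 68.300 and Q₂ = 4317.03/41.47 = 104.100 (equivalently, work directly with expenditure since P cancels).
Midpoint %ΔQ = (4317.03 − 2832.40)/3574.72 = 0.41531; midpoint %ΔI = (70150 − 97010)/83580 = -0.32137.
η = 0.41531 / -0.32137 = -1.292.
η < 0 ⇒ inferior good.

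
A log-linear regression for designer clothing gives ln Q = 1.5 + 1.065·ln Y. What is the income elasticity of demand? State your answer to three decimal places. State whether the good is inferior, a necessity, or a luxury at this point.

1.065 (luxury)

In a log-linear demand, the coefficient on ln Y is the income elasticity.
So η = 1.065.
η > 1 ⇒ luxury.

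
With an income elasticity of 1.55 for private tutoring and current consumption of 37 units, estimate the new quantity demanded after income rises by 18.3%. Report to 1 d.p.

47.5

%ΔQ ≈ η × %ΔI = 1.55 × 18.3% = 28.365%.
New Q ≈ 37 × (1 + 0.28365) = 47.5.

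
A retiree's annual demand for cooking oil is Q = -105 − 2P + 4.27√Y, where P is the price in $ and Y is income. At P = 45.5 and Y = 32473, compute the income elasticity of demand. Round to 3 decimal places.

At P = 45.5, Y = 32473: Q = 573.465.
Holding P constant, ∂Q/∂Y = 4.27/(2√Y) = 0.0118478.
η_Y = (∂Q/∂Y)·(Y/Q) = 0.0118478 × (32473/573.465) = 0.671.

0.671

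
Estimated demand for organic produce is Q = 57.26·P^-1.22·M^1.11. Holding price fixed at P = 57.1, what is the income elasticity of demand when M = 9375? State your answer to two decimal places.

For a multiplicative demand Q = A·P^α·M^β, the income elasticity is β everywhere.
Here β = 1.11, so η = 1.11.

1.11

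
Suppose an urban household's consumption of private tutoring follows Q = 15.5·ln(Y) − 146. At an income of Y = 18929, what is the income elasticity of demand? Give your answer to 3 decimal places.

2.330

At Y = 18929: Q = 6.651.
dQ/dY = 15.5/Y = 0.000818849 at this income.
η = (dQ/dY)·(Y/Q) = 0.000818849 × (18929/6.651) = 2.330.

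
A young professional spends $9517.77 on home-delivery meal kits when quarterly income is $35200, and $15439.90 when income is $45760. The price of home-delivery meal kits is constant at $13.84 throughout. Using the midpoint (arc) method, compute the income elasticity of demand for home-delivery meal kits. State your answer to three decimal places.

1.819

With a constant price, Q₁ = 9517.77/13.84 = 687.700 and Q₂ = 15439.90/13.84 = 1115.600 (equivalently, work directly with expenditure since P cancels).
Midpoint %ΔQ = (15439.90 − 9517.77)/12478.84 = 0.47457; midpoint %ΔI = (45760 − 35200)/40480 = 0.26087.
η = 0.47457 / 0.26087 = 1.819.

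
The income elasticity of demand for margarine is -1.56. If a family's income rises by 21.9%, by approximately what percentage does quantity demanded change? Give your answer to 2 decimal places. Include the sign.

%ΔQ ≈ η × %ΔI = -1.56 × 21.9% = -34.16%.

-34.16%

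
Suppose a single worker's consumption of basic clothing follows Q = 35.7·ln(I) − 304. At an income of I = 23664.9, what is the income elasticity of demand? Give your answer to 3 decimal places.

At I = 23664.9: Q = 55.561.
dQ/dI = 35.7/I = 0.00150856 at this income.
η = (dQ/dI)·(I/Q) = 0.00150856 × (23664.9/55.561) = 0.643.

0.643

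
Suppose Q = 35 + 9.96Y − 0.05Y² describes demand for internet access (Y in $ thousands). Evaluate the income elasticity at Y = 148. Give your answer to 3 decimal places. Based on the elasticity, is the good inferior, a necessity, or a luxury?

At Y = 148: Q = 413.8800.
dQ/dY = 9.96 − 0.1Y = -4.84000.
η = (dQ/dY)·(Y/Q) = -4.84000 × (148/413.8800) = -1.731.
η < 0 ⇒ inferior good.

-1.731 (inferior good)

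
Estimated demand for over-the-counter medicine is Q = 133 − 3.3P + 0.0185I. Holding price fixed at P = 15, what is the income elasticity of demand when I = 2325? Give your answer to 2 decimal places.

0.34

At P = 15, I = 2325: Q = 126.512.
Holding P constant, ∂Q/∂I = 0.0185.
η_I = (∂Q/∂I)·(I/Q) = 0.0185 × (2325/126.512) = 0.34.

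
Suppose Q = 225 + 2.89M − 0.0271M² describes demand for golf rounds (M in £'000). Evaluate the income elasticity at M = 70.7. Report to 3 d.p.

-0.227

At M = 70.7: Q = 293.8639.
dQ/dM = 2.89 − 0.0542M = -0.94194.
η = (dQ/dM)·(M/Q) = -0.94194 × (70.7/293.8639) = -0.227.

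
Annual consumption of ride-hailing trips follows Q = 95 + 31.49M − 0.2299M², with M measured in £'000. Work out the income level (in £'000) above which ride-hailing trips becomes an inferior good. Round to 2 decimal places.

68.49

dQ/dM = 31.49 − 0.4598M.
The good is inferior where dQ/dM < 0. Setting dQ/dM = 0 gives M = 31.49 / 0.4598 = 68.49.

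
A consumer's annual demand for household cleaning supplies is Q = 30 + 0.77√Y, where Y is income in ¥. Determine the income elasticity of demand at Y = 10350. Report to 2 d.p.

At Y = 10350: Q = 108.336.
dQ/dY = 0.77/(2√Y) = 0.00378434 at this income.
η = (dQ/dY)·(Y/Q) = 0.00378434 × (10350/108.336) = 0.36.

0.36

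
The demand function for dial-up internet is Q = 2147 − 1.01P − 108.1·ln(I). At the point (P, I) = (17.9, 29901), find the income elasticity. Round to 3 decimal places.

-0.107

At P = 17.9, I = 29901: Q = 1014.881.
Holding P constant, ∂Q/∂I = -108.1/I = -0.00361526.
η_I = (∂Q/∂I)·(I/Q) = -0.00361526 × (29901/1014.881) = -0.107.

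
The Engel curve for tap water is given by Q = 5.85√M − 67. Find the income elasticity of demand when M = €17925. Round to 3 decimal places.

0.547

At M = 17925: Q = 716.223.
dQ/dM = 5.85/(2√M) = 0.0218472 at this income.
η = (dQ/dM)·(M/Q) = 0.0218472 × (17925/716.223) = 0.547.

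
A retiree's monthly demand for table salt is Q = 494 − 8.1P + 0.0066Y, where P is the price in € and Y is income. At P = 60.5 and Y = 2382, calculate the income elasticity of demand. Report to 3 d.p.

At P = 60.5, Y = 2382: Q = 19.671.
Holding P constant, ∂Q/∂Y = 0.0066.
η_Y = (∂Q/∂Y)·(Y/Q) = 0.0066 × (2382/19.671) = 0.799.

0.799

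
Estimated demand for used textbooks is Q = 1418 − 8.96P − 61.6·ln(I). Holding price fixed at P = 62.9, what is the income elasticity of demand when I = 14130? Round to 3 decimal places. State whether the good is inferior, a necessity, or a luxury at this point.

At P = 62.9, I = 14130: Q = 265.763.
Holding P constant, ∂Q/∂I = -61.6/I = -0.00435952.
η_I = (∂Q/∂I)·(I/Q) = -0.00435952 × (14130/265.763) = -0.232.
Since η < 0, this is an inferior good.

-0.232 (inferior good)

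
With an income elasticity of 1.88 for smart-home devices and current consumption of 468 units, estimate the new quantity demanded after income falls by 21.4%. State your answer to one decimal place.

%ΔQ ≈ η × %ΔI = 1.88 × (-21.4%) = -40.232%.
New Q ≈ 468 × (1 − 0.40232) = 279.7.

279.7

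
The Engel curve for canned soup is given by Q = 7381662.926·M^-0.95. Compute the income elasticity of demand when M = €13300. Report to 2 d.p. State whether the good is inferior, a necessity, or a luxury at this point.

For Q = A·M^β the income elasticity is constant and equal to β.
Here β = -0.95, so η = -0.95.
Since η < 0, the good is an inferior good.

-0.95 (inferior good)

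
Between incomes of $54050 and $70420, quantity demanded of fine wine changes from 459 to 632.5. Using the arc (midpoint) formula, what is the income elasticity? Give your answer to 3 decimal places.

1.209

ΔQ = 632.5 − 459 = 173.5; midpoint Q̄ = (459 + 632.5)/2 = 545.75.
ΔI = 70420 − 54050 = 16370; midpoint Ī = (54050 + 70420)/2 = 62235.
η = (ΔQ/Q̄) ÷ (ΔI/Ī) = (173.5/545.75) ÷ (16370/62235) = 1.209.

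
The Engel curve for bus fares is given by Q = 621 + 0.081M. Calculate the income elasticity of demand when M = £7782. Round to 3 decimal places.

0.504

At M = 7782: Q = 1251.342.
dQ/dM = 0.081.
η = (dQ/dM)·(M/Q) = 0.081 × (7782/1251.342) = 0.504.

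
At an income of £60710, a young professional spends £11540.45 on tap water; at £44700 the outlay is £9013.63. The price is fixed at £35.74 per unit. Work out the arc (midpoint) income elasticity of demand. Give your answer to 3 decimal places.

0.809

With a constant price, Q₁ = 11540.45/35.74 = 322.900 and Q₂ = 9013.63/35.74 = 252.200 (equivalently, work directly with expenditure since P cancels).
Midpoint %ΔQ = (9013.63 − 11540.45)/10277.04 = -0.24587; midpoint %ΔI = (44700 − 60710)/52705 = -0.30377.
η = -0.24587 / -0.30377 = 0.809.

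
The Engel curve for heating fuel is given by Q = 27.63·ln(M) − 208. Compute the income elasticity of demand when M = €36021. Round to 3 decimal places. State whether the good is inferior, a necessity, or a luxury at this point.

At M = 36021: Q = 81.890.
dQ/dM = 27.63/M = 0.000767053 at this income.
η = (dQ/dM)·(M/Q) = 0.000767053 × (36021/81.890) = 0.337.
Since 0 < η < 1, the good is a necessity.

0.337 (necessity)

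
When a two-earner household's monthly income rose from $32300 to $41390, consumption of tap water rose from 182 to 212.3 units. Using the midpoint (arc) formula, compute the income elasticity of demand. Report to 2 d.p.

0.62

ΔQ = 212.3 − 182 = 30.3; midpoint Q̄ = (182 + 212.3)/2 = 197.15.
ΔI = 41390 − 32300 = 9090; midpoint Ī = (32300 + 41390)/2 = 36845.
η = (ΔQ/Q̄) ÷ (ΔI/Ī) = (30.3/197.15) ÷ (9090/36845) = 0.62.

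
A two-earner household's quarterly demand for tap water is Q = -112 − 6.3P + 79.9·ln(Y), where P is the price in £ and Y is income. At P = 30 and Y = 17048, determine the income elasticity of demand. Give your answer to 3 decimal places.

At P = 30, Y = 17048: Q = 477.529.
Holding P constant, ∂Q/∂Y = 79.9/Y = 0.00468677.
η_Y = (∂Q/∂Y)·(Y/Q) = 0.00468677 × (17048/477.529) = 0.167.

0.167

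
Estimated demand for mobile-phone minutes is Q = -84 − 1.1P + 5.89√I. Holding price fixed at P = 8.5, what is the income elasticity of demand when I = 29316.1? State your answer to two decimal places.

At P = 8.5, I = 29316.1: Q = 915.133.
Holding P constant, ∂Q/∂I = 5.89/(2√I) = 0.0172001.
η_I = (∂Q/∂I)·(I/Q) = 0.0172001 × (29316.1/915.133) = 0.55.

0.55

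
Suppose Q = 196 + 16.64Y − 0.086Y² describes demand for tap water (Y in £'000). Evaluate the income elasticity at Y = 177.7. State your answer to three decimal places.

At Y = 177.7: Q = 437.2811.
dQ/dY = 16.64 − 0.172Y = -13.92440.
η = (dQ/dY)·(Y/Q) = -13.92440 × (177.7/437.2811) = -5.659.

-5.659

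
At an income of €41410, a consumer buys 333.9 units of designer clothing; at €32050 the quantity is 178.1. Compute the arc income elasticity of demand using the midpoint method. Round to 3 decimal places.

ΔQ = 178.1 − 333.9 = -155.8; midpoint Q̄ = (333.9 + 178.1)/2 = 256.
ΔI = 32050 − 41410 = -9360; midpoint Ī = (41410 + 32050)/2 = 36730.
η = (ΔQ/Q̄) ÷ (ΔI/Ī) = (-155.8/256) ÷ (-9360/36730) = 2.388.

2.388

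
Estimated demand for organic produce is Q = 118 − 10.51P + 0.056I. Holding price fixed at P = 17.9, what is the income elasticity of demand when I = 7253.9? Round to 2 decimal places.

1.21

At P = 17.9, I = 7253.9: Q = 336.089.
Holding P constant, ∂Q/∂I = 0.056.
η_I = (∂Q/∂I)·(I/Q) = 0.056 × (7253.9/336.089) = 1.21.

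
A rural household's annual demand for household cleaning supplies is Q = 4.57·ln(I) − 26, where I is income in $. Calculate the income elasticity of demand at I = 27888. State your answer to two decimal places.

0.22

At I = 27888: Q = 20.778.
dQ/dI = 4.57/I = 0.00016387 at this income.
η = (dQ/dI)·(I/Q) = 0.00016387 × (27888/20.778) = 0.22.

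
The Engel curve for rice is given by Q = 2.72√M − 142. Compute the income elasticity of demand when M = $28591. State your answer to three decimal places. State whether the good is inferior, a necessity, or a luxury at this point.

0.723 (necessity)

At M = 28591: Q = 317.921.
dQ/dM = 2.72/(2√M) = 0.00804311 at this income.
η = (dQ/dM)·(M/Q) = 0.00804311 × (28591/317.921) = 0.723.
Since 0 < η < 1, the good is a necessity.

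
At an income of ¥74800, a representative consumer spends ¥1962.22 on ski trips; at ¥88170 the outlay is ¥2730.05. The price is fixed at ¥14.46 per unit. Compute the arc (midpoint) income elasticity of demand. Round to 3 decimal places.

With a constant price, Q₁ = 1962.22/14.46 = 135.700 and Q₂ = 2730.05/14.46 = 188.800 (equivalently, work directly with expenditure since P cancels).
Midpoint %ΔQ = (2730.05 − 1962.22)/2346.14 = 0.32727; midpoint %ΔI = (88170 − 74800)/81485 = 0.16408.
η = 0.32727 / 0.16408 = 1.995.

1.995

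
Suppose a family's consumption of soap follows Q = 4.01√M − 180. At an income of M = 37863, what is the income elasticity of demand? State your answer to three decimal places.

At M = 37863: Q = 600.283.
dQ/dM = 4.01/(2√M) = 0.010304 at this income.
η = (dQ/dM)·(M/Q) = 0.010304 × (37863/600.283) = 0.650.

0.650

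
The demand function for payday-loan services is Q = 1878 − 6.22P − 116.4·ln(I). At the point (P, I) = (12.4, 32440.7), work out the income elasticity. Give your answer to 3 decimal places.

At P = 12.4, I = 32440.7: Q = 591.806.
Holding P constant, ∂Q/∂I = -116.4/I = -0.00358809.
η_I = (∂Q/∂I)·(I/Q) = -0.00358809 × (32440.7/591.806) = -0.197.

-0.197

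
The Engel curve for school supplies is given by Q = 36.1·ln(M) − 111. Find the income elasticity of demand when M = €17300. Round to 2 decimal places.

At M = 17300: Q = 241.280.
dQ/dM = 36.1/M = 0.00208671 at this income.
η = (dQ/dM)·(M/Q) = 0.00208671 × (17300/241.280) = 0.15.

0.15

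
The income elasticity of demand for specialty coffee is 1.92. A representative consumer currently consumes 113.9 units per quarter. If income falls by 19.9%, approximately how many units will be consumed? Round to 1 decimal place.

70.4

%ΔQ ≈ η × %ΔI = 1.92 × (-19.9%) = -38.208%.
New Q ≈ 113.9 × (1 − 0.38208) = 70.4.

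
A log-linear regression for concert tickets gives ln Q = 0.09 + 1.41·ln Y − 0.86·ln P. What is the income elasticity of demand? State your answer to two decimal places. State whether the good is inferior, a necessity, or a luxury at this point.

In a log-linear demand, the coefficient on ln Y is the income elasticity.
So η = 1.41.
η > 1 ⇒ luxury.

1.41 (luxury)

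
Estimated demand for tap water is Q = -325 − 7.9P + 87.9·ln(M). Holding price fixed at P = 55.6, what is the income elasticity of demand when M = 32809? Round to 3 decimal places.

At P = 55.6, M = 32809: Q = 149.784.
Holding P constant, ∂Q/∂M = 87.9/M = 0.00267914.
η_M = (∂Q/∂M)·(M/Q) = 0.00267914 × (32809/149.784) = 0.587.

0.587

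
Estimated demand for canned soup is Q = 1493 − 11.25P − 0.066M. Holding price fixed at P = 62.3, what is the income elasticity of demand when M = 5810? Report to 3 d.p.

At P = 62.3, M = 5810: Q = 408.665.
Holding P constant, ∂Q/∂M = −0.066.
η_M = (∂Q/∂M)·(M/Q) = -0.066 × (5810/408.665) = -0.938.

-0.938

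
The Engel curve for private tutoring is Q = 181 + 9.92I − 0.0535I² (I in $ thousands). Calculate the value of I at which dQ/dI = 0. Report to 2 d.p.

92.71

dQ/dI = 9.92 − 0.107I.
The good is inferior where dQ/dI < 0. Setting dQ/dI = 0 gives I = 9.92 / 0.107 = 92.71.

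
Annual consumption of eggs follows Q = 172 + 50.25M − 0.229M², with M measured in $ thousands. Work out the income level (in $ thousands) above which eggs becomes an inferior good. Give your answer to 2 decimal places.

dQ/dM = 50.25 − 0.458M.
The good is inferior where dQ/dM < 0. Setting dQ/dM = 0 gives M = 50.25 / 0.458 = 109.72.

109.72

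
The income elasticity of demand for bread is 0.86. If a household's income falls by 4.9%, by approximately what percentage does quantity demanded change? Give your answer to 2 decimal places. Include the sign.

%ΔQ ≈ η × %ΔI = 0.86 × (-4.9%) = -4.21%.

-4.21%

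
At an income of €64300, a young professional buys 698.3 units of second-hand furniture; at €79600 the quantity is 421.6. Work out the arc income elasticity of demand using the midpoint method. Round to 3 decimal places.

-2.324

ΔQ = 421.6 − 698.3 = -276.7; midpoint Q̄ = (698.3 + 421.6)/2 = 559.95.
ΔI = 79600 − 64300 = 15300; midpoint Ī = (64300 + 79600)/2 = 71950.
η = (ΔQ/Q̄) ÷ (ΔI/Ī) = (-276.7/559.95) ÷ (15300/71950) = -2.324.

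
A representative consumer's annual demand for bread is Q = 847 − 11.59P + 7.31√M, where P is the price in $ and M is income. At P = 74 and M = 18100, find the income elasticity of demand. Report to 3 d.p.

At P = 74, M = 18100: Q = 972.800.
Holding P constant, ∂Q/∂M = 7.31/(2√M) = 0.0271674.
η_M = (∂Q/∂M)·(M/Q) = 0.0271674 × (18100/972.800) = 0.505.

0.505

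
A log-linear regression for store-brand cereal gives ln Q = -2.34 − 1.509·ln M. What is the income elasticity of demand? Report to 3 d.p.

In a log-linear demand, the coefficient on ln M is the income elasticity.
So η = -1.509.

-1.509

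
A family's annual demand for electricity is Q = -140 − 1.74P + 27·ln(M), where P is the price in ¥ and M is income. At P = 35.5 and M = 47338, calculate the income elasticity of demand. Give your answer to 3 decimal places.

0.304

At P = 35.5, M = 47338: Q = 88.887.
Holding P constant, ∂Q/∂M = 27/M = 0.000570366.
η_M = (∂Q/∂M)·(M/Q) = 0.000570366 × (47338/88.887) = 0.304.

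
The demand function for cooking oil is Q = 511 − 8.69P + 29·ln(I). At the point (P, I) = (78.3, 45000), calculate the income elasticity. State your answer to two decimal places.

0.21

At P = 78.3, I = 45000: Q = 141.291.
Holding P constant, ∂Q/∂I = 29/I = 0.000644444.
η_I = (∂Q/∂I)·(I/Q) = 0.000644444 × (45000/141.291) = 0.21.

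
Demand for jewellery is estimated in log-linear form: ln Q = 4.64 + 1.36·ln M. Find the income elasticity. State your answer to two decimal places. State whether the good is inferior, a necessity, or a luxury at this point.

1.36 (luxury)

In a log-linear demand, the coefficient on ln M is the income elasticity.
So η = 1.36.
η > 1 ⇒ luxury.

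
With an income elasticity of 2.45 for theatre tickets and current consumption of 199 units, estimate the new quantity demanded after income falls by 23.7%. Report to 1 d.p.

83.5

%ΔQ ≈ η × %ΔI = 2.45 × (-23.7%) = -58.065%.
New Q ≈ 199 × (1 − 0.58065) = 83.5.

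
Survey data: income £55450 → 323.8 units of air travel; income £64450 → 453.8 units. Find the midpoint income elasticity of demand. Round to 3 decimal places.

2.227

ΔQ = 453.8 − 323.8 = 130; midpoint Q̄ = (323.8 + 453.8)/2 = 388.8.
ΔI = 64450 − 55450 = 9000; midpoint Ī = (55450 + 64450)/2 = 59950.
η = (ΔQ/Q̄) ÷ (ΔI/Ī) = (130/388.8) ÷ (9000/59950) = 2.227.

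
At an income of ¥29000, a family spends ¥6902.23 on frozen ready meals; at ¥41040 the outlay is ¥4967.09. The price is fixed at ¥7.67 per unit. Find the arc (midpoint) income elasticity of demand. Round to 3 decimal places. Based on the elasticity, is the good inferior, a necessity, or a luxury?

-0.948 (inferior good)

With a constant price, Q₁ = 6902.23/7.67 = 899.900 and Q₂ = 4967.09/7.67 = 647.600 (equivalently, work directly with expenditure since P cancels).
Midpoint %ΔQ = (4967.09 − 6902.23)/5934.66 = -0.32607; midpoint %ΔI = (41040 − 29000)/35020 = 0.34380.
η = -0.32607 / 0.34380 = -0.948.
η < 0 ⇒ inferior good.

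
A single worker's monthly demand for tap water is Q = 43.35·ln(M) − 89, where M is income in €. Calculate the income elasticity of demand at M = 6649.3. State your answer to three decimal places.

At M = 6649.3: Q = 292.578.
dQ/dM = 43.35/M = 0.00651948 at this income.
η = (dQ/dM)·(M/Q) = 0.00651948 × (6649.3/292.578) = 0.148.

0.148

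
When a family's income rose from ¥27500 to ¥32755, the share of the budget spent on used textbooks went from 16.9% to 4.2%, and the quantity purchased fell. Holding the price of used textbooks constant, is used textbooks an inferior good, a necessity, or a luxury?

Quantity demanded falls as income rises, so η < 0.

inferior good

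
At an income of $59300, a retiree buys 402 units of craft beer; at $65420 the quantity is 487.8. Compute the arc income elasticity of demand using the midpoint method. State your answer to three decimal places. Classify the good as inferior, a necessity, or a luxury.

ΔQ = 487.8 − 402 = 85.8; midpoint Q̄ = (402 + 487.8)/2 = 444.9.
ΔI = 65420 − 59300 = 6120; midpoint Ī = (59300 + 65420)/2 = 62360.
η = (ΔQ/Q̄) ÷ (ΔI/Ī) = (85.8/444.9) ÷ (6120/62360) = 1.965.
η > 1 ⇒ luxury.

1.965 (luxury)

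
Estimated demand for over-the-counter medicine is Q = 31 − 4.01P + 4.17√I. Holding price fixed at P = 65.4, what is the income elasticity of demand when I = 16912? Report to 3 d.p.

0.872

At P = 65.4, I = 16912: Q = 311.038.
Holding P constant, ∂Q/∂I = 4.17/(2√I) = 0.0160328.
η_I = (∂Q/∂I)·(I/Q) = 0.0160328 × (16912/311.038) = 0.872.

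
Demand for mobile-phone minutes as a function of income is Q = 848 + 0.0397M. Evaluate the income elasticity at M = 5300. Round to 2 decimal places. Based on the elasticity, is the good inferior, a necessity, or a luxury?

At M = 5300: Q = 1058.410.
dQ/dM = 0.0397.
η = (dQ/dM)·(M/Q) = 0.0397 × (5300/1058.410) = 0.20.
Since 0 < η < 1, the good is a necessity.

0.20 (necessity)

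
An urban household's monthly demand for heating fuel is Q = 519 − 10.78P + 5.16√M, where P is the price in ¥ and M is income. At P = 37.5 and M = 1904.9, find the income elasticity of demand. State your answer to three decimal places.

At P = 37.5, M = 1904.9: Q = 339.959.
Holding P constant, ∂Q/∂M = 5.16/(2√M) = 0.0591131.
η_M = (∂Q/∂M)·(M/Q) = 0.0591131 × (1904.9/339.959) = 0.331.

0.331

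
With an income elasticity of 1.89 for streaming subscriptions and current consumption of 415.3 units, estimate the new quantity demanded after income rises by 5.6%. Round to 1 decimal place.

%ΔQ ≈ η × %ΔI = 1.89 × 5.6% = 10.584%.
New Q ≈ 415.3 × (1 + 0.10584) = 459.3.

459.3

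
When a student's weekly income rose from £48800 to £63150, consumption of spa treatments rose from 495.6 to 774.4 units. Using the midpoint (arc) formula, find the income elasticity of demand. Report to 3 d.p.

1.713

ΔQ = 774.4 − 495.6 = 278.8; midpoint Q̄ = (495.6 + 774.4)/2 = 635.
ΔI = 63150 − 48800 = 14350; midpoint Ī = (48800 + 63150)/2 = 55975.
η = (ΔQ/Q̄) ÷ (ΔI/Ī) = (278.8/635) ÷ (14350/55975) = 1.713.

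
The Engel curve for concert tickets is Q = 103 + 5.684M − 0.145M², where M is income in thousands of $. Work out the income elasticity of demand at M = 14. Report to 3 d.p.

At M = 14: Q = 154.1560.
dQ/dM = 5.684 − 0.29M = 1.62400.
η = (dQ/dM)·(M/Q) = 1.62400 × (14/154.1560) = 0.147.

0.147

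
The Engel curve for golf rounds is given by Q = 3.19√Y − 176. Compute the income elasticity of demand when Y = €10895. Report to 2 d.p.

At Y = 10895: Q = 156.969.
dQ/dY = 3.19/(2√Y) = 0.0152808 at this income.
η = (dQ/dY)·(Y/Q) = 0.0152808 × (10895/156.969) = 1.06.

1.06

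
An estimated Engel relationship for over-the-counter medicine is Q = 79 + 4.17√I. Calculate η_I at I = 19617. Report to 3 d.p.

0.440

At I = 19617: Q = 663.053.
dQ/dI = 4.17/(2√I) = 0.0148864 at this income.
η = (dQ/dI)·(I/Q) = 0.0148864 × (19617/663.053) = 0.440.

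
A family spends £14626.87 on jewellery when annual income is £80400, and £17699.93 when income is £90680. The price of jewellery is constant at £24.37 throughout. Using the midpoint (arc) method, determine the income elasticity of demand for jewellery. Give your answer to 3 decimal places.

With a constant price, Q₁ = 14626.87/24.37 = 600.200 and Q₂ = 17699.93/24.37 = 726.300 (equivalently, work directly with expenditure since P cancels).
Midpoint %ΔQ = (17699.93 − 14626.87)/16163.40 = 0.19012; midpoint %ΔI = (90680 − 80400)/85540 = 0.12018.
η = 0.19012 / 0.12018 = 1.582.

1.582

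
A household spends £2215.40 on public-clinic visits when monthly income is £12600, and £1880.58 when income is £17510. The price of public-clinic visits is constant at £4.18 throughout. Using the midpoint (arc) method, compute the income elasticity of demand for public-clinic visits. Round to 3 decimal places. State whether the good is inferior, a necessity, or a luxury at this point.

-0.501 (inferior good)

With a constant price, Q₁ = 2215.40/4.18 = 530.000 and Q₂ = 1880.58/4.18 = 449.900 (equivalently, work directly with expenditure since P cancels).
Midpoint %ΔQ = (1880.58 − 2215.40)/2047.99 = -0.16349; midpoint %ΔI = (17510 − 12600)/15055 = 0.32614.
η = -0.16349 / 0.32614 = -0.501.
η < 0 ⇒ inferior good.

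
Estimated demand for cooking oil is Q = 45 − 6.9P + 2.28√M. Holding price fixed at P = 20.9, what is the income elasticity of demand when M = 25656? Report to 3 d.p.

0.686

At P = 20.9, M = 25656: Q = 265.989.
Holding P constant, ∂Q/∂M = 2.28/(2√M) = 0.00711722.
η_M = (∂Q/∂M)·(M/Q) = 0.00711722 × (25656/265.989) = 0.686.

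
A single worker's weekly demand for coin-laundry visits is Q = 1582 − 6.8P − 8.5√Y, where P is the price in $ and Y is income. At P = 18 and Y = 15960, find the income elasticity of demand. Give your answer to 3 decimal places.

-1.392

At P = 18, Y = 15960: Q = 385.770.
Holding P constant, ∂Q/∂Y = -8.5/(2√Y) = -0.0336413.
η_Y = (∂Q/∂Y)·(Y/Q) = -0.0336413 × (15960/385.770) = -1.392.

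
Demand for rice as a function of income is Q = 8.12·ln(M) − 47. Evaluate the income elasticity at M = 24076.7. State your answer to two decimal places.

At M = 24076.7: Q = 34.923.
dQ/dM = 8.12/M = 0.000337256 at this income.
η = (dQ/dM)·(M/Q) = 0.000337256 × (24076.7/34.923) = 0.23.

0.23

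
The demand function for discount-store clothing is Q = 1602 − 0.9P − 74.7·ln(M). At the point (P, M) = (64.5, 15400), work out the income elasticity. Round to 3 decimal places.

At P = 64.5, M = 15400: Q = 823.683.
Holding P constant, ∂Q/∂M = -74.7/M = -0.00485065.
η_M = (∂Q/∂M)·(M/Q) = -0.00485065 × (15400/823.683) = -0.091.

-0.091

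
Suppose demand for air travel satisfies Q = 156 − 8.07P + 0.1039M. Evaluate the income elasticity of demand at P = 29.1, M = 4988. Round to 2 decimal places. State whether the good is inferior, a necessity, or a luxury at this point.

1.18 (luxury)

At P = 29.1, M = 4988: Q = 439.416.
Holding P constant, ∂Q/∂M = 0.1039.
η_M = (∂Q/∂M)·(M/Q) = 0.1039 × (4988/439.416) = 1.18.
Since η > 1, this is a luxury.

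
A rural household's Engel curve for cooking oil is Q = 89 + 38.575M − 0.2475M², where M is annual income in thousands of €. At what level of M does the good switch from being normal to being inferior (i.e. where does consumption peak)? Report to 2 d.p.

dQ/dM = 38.575 − 0.495M.
The good is inferior where dQ/dM < 0. Setting dQ/dM = 0 gives M = 38.575 / 0.495 = 77.93.

77.93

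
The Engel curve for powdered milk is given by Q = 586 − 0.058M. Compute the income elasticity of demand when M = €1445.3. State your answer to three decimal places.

At M = 1445.3: Q = 502.173.
dQ/dM = −0.058.
η = (dQ/dM)·(M/Q) = -0.058 × (1445.3/502.173) = -0.167.

-0.167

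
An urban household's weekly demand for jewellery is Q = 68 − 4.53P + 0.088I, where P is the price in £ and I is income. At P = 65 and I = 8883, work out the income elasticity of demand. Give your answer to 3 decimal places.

1.408

At P = 65, I = 8883: Q = 555.254.
Holding P constant, ∂Q/∂I = 0.088.
η_I = (∂Q/∂I)·(I/Q) = 0.088 × (8883/555.254) = 1.408.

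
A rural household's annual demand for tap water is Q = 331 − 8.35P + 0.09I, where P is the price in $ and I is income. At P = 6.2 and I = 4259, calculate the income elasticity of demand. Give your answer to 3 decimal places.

At P = 6.2, I = 4259: Q = 662.540.
Holding P constant, ∂Q/∂I = 0.09.
η_I = (∂Q/∂I)·(I/Q) = 0.09 × (4259/662.540) = 0.579.

0.579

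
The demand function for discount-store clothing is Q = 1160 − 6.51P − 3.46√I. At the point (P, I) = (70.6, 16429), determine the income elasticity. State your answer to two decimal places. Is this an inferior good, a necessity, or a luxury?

-0.86 (inferior good)

At P = 70.6, I = 16429: Q = 256.906.
Holding P constant, ∂Q/∂I = -3.46/(2√I) = -0.0134971.
η_I = (∂Q/∂I)·(I/Q) = -0.0134971 × (16429/256.906) = -0.86.
Since η < 0, this is an inferior good.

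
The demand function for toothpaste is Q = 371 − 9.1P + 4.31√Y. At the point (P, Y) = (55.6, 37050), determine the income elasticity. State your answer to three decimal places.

At P = 55.6, Y = 37050: Q = 694.645.
Holding P constant, ∂Q/∂Y = 4.31/(2√Y) = 0.0111957.
η_Y = (∂Q/∂Y)·(Y/Q) = 0.0111957 × (37050/694.645) = 0.597.

0.597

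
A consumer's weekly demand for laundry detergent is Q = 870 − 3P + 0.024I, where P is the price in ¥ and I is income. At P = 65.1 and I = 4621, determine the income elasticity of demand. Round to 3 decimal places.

At P = 65.1, I = 4621: Q = 785.604.
Holding P constant, ∂Q/∂I = 0.024.
η_I = (∂Q/∂I)·(I/Q) = 0.024 × (4621/785.604) = 0.141.

0.141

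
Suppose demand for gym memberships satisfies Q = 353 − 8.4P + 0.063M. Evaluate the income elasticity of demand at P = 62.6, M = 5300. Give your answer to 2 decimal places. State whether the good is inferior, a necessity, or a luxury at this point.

2.07 (luxury)

At P = 62.6, M = 5300: Q = 161.060.
Holding P constant, ∂Q/∂M = 0.063.
η_M = (∂Q/∂M)·(M/Q) = 0.063 × (5300/161.060) = 2.07.
Since η > 1, this is a luxury.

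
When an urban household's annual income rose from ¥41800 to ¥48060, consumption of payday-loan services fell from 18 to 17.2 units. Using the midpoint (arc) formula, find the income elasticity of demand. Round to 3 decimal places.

-0.326

ΔQ = 17.2 − 18 = -0.8; midpoint Q̄ = (18 + 17.2)/2 = 17.6.
ΔI = 48060 − 41800 = 6260; midpoint Ī = (41800 + 48060)/2 = 44930.
η = (ΔQ/Q̄) ÷ (ΔI/Ī) = (-0.8/17.6) ÷ (6260/44930) = -0.326.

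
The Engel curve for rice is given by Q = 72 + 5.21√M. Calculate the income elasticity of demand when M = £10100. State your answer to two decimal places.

0.44

At M = 10100: Q = 595.599.
dQ/dM = 5.21/(2√M) = 0.0259207 at this income.
η = (dQ/dM)·(M/Q) = 0.0259207 × (10100/595.599) = 0.44.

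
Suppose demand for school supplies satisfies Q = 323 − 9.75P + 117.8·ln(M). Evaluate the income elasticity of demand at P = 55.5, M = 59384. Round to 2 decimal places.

0.11

At P = 55.5, M = 59384: Q = 1076.707.
Holding P constant, ∂Q/∂M = 117.8/M = 0.0019837.
η_M = (∂Q/∂M)·(M/Q) = 0.0019837 × (59384/1076.707) = 0.11.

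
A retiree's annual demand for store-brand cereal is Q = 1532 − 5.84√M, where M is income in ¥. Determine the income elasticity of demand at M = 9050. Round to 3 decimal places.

-0.284

At M = 9050: Q = 976.432.
dQ/dM = -5.84/(2√M) = -0.0306944 at this income.
η = (dQ/dM)·(M/Q) = -0.0306944 × (9050/976.432) = -0.284.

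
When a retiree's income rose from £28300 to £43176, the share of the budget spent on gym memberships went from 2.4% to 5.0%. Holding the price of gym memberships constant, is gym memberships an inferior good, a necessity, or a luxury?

The budget share rises as income rises, so η > 1.

luxury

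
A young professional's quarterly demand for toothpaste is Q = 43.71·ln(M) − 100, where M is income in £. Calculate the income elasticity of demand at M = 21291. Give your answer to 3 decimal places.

0.130

At M = 21291: Q = 335.616.
dQ/dM = 43.71/M = 0.00205298 at this income.
η = (dQ/dM)·(M/Q) = 0.00205298 × (21291/335.616) = 0.130.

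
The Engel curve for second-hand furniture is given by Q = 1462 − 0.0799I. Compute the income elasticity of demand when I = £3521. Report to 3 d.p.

-0.238

At I = 3521: Q = 1180.672.
dQ/dI = −0.0799.
η = (dQ/dI)·(I/Q) = -0.0799 × (3521/1180.672) = -0.238.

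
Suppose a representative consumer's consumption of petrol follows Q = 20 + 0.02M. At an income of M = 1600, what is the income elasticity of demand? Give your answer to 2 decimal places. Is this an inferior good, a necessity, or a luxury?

0.62 (necessity)

At M = 1600: Q = 52.000.
dQ/dM = 0.02.
η = (dQ/dM)·(M/Q) = 0.02 × (1600/52.000) = 0.62.
Since 0 < η < 1, the good is a necessity.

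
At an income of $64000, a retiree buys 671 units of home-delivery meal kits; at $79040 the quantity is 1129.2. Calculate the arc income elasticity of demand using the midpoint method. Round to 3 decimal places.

2.421

ΔQ = 1129.2 − 671 = 458.2; midpoint Q̄ = (671 + 1129.2)/2 = 900.1.
ΔI = 79040 − 64000 = 15040; midpoint Ī = (64000 + 79040)/2 = 71520.
η = (ΔQ/Q̄) ÷ (ΔI/Ī) = (458.2/900.1) ÷ (15040/71520) = 2.421.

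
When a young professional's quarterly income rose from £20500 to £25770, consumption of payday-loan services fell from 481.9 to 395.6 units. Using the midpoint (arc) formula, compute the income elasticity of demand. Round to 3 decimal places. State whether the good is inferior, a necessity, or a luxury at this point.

ΔQ = 395.6 − 481.9 = -86.3; midpoint Q̄ = (481.9 + 395.6)/2 = 438.75.
ΔI = 25770 − 20500 = 5270; midpoint Ī = (20500 + 25770)/2 = 23135.
η = (ΔQ/Q̄) ÷ (ΔI/Ī) = (-86.3/438.75) ÷ (5270/23135) = -0.863.
η < 0 ⇒ inferior good.

-0.863 (inferior good)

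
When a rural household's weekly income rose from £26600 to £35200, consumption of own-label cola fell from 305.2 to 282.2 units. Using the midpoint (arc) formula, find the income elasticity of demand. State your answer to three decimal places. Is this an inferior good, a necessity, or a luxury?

-0.281 (inferior good)

ΔQ = 282.2 − 305.2 = -23; midpoint Q̄ = (305.2 + 282.2)/2 = 293.7.
ΔI = 35200 − 26600 = 8600; midpoint Ī = (26600 + 35200)/2 = 30900.
η = (ΔQ/Q̄) ÷ (ΔI/Ī) = (-23/293.7) ÷ (8600/30900) = -0.281.
η < 0 ⇒ inferior good.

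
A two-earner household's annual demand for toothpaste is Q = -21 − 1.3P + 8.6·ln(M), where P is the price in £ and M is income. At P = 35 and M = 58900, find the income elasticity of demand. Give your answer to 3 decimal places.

0.308

At P = 35, M = 58900: Q = 27.959.
Holding P constant, ∂Q/∂M = 8.6/M = 0.00014601.
η_M = (∂Q/∂M)·(M/Q) = 0.00014601 × (58900/27.959) = 0.308.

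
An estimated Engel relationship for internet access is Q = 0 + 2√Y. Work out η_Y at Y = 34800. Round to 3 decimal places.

0.500

At Y = 34800: Q = 373.095.
dQ/dY = 2/(2√Y) = 0.00536056 at this income.
η = (dQ/dY)·(Y/Q) = 0.00536056 × (34800/373.095) = 0.500.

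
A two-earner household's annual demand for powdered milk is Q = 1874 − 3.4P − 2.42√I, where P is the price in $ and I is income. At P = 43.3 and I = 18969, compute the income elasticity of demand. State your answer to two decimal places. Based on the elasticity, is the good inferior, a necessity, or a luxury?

-0.12 (inferior good)

At P = 43.3, I = 18969: Q = 1393.478.
Holding P constant, ∂Q/∂I = -2.42/(2√I) = -0.00878543.
η_I = (∂Q/∂I)·(I/Q) = -0.00878543 × (18969/1393.478) = -0.12.
Since η < 0, this is an inferior good.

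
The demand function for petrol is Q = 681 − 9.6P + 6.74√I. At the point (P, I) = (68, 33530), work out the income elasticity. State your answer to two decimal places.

0.49

At P = 68, I = 33530: Q = 1262.375.
Holding P constant, ∂Q/∂I = 6.74/(2√I) = 0.018404.
η_I = (∂Q/∂I)·(I/Q) = 0.018404 × (33530/1262.375) = 0.49.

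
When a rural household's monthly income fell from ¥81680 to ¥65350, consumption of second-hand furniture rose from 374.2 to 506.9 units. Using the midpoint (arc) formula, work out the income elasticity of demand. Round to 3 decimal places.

-1.356

ΔQ = 506.9 − 374.2 = 132.7; midpoint Q̄ = (374.2 + 506.9)/2 = 440.55.
ΔI = 65350 − 81680 = -16330; midpoint Ī = (81680 + 65350)/2 = 73515.
η = (ΔQ/Q̄) ÷ (ΔI/Ī) = (132.7/440.55) ÷ (-16330/73515) = -1.356.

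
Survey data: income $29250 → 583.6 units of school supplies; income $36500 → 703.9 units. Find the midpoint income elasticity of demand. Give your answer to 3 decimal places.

ΔQ = 703.9 − 583.6 = 120.3; midpoint Q̄ = (583.6 + 703.9)/2 = 643.75.
ΔI = 36500 − 29250 = 7250; midpoint Ī = (29250 + 36500)/2 = 32875.
η = (ΔQ/Q̄) ÷ (ΔI/Ī) = (120.3/643.75) ÷ (7250/32875) = 0.847.

0.847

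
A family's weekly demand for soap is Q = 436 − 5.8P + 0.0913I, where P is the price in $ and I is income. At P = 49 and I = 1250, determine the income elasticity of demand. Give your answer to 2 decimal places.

At P = 49, I = 1250: Q = 265.925.
Holding P constant, ∂Q/∂I = 0.0913.
η_I = (∂Q/∂I)·(I/Q) = 0.0913 × (1250/265.925) = 0.43.

0.43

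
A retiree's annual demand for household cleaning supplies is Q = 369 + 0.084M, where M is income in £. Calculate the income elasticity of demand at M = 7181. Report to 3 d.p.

0.620

At M = 7181: Q = 972.204.
dQ/dM = 0.084.
η = (dQ/dM)·(M/Q) = 0.084 × (7181/972.204) = 0.620.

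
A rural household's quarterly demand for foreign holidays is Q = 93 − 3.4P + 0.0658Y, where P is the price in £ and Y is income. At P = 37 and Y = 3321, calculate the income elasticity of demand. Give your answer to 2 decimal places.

At P = 37, Y = 3321: Q = 185.722.
Holding P constant, ∂Q/∂Y = 0.0658.
η_Y = (∂Q/∂Y)·(Y/Q) = 0.0658 × (3321/185.722) = 1.18.

1.18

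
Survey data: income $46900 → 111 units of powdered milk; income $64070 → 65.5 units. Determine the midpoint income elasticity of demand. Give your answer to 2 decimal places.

ΔQ = 65.5 − 111 = -45.5; midpoint Q̄ = (111 + 65.5)/2 = 88.25.
ΔI = 64070 − 46900 = 17170; midpoint Ī = (46900 + 64070)/2 = 55485.
η = (ΔQ/Q̄) ÷ (ΔI/Ī) = (-45.5/88.25) ÷ (17170/55485) = -1.67.

-1.67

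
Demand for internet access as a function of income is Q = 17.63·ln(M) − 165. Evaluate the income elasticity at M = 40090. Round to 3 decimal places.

0.807

At M = 40090: Q = 21.858.
dQ/dM = 17.63/M = 0.000439761 at this income.
η = (dQ/dM)·(M/Q) = 0.000439761 × (40090/21.858) = 0.807.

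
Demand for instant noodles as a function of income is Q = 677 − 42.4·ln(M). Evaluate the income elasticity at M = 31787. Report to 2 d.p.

-0.18

At M = 31787: Q = 237.447.
dQ/dM = -42.4/M = -0.00133388 at this income.
η = (dQ/dM)·(M/Q) = -0.00133388 × (31787/237.447) = -0.18.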